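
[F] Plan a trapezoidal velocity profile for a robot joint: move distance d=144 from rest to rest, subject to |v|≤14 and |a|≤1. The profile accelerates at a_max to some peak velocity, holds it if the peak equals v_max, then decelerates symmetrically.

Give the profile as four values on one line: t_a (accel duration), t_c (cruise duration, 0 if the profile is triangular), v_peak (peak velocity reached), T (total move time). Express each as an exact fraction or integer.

vₘ²/aₘ = 14²/1 = 196
144 < 196 ⇒ no cruise
v_peak = √(144·1) = √144 = 12
t_a = 12/1 = 12; t_c = 0
T = 2·12 = 24

t_a=12 t_c=0 v_peak=12 T=24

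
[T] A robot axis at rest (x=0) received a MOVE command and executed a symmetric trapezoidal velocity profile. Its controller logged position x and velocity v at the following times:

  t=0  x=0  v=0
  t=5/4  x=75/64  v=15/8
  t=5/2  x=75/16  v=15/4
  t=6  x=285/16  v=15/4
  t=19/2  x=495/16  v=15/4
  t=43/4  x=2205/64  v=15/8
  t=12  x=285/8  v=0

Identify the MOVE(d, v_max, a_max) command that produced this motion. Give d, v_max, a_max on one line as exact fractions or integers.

d=285/8 v_max=15/4 a_max=3/2

final state: t=12, x=285/8, v=0 → d = 285/8
a_max = (15/8−0)/(5/4−0) = 3/2
max v = 15/4 over t∈[5/2,19/2] → v_max = 15/4
check: 15/4·(5/2+7) = 285/8 ✓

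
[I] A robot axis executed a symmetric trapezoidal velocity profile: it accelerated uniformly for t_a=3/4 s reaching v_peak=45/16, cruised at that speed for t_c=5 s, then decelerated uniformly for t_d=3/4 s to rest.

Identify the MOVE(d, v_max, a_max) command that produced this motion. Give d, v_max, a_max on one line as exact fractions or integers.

d=1035/64 v_max=45/16 a_max=15/4

a_max = (45/16)/(3/4) = 15/4
d_a = ½·45/16·3/4 = 135/128; d_c = 45/16·5 = 225/16
d = 2·135/128 + 225/16 = 1035/64
t_c = 5 > 0 → v_max = v_peak = 45/16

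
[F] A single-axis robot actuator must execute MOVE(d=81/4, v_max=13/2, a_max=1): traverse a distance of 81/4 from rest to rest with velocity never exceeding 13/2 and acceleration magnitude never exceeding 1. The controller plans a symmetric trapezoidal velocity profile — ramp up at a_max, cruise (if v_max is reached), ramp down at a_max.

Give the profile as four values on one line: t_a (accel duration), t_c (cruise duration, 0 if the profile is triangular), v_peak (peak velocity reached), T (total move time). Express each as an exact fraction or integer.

t_a=9/2 t_c=0 v_peak=9/2 T=9

(v_max)²/a_max = (13/2)²/1 = 169/4
81/4 < 169/4 → triangular
v_peak = √(81/4·1) = √(81/4) = 9/2
t_a = (9/2)/1 = 9/2; t_c = 0
T = 2·9/2 = 9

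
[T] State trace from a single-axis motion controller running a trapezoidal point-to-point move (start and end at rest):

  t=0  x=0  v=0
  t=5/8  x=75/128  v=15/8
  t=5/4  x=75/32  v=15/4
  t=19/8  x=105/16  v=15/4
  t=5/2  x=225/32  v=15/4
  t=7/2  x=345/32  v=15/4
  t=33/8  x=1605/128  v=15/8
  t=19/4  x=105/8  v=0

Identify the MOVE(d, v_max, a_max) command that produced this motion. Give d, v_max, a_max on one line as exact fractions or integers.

final state: t=19/4, x=105/8, v=0 → d = 105/8
a_max = (15/8−0)/(5/8−0) = 3
max v = 15/4 over t∈[5/4,7/2] → v_max = 15/4
check: 15/4·(5/4+9/4) = 105/8 ✓

d=105/8 v_max=15/4 a_max=3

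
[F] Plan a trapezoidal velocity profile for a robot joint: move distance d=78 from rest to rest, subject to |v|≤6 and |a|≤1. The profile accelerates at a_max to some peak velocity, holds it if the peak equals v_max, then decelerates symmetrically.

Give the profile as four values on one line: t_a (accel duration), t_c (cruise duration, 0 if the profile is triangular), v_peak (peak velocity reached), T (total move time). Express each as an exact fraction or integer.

v_max²/a_max = 6²/1 = 36
78 ≥ 36 ⇒ cruise phase
t_a = 6/1 = 6; v_peak = 6
d_cruise = 78 − 36 = 42; t_c = 42/6 = 7
T = 2·6 + 7 = 19

t_a=6 t_c=7 v_peak=6 T=19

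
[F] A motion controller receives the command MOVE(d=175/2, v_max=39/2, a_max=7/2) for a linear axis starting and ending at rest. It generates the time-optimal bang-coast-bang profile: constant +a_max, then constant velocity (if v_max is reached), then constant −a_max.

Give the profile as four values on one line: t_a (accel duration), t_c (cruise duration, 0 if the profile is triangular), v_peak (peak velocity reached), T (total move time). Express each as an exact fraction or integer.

vₘ²/aₘ = (39/2)²/(7/2) = 1521/14
175/2 < 1521/14 ⇒ no cruise
v_peak = √(175/2·7/2) = √(1225/4) = 35/2
t_a = (35/2)/(7/2) = 5; t_c = 0
T = 2·5 = 10

t_a=5 t_c=0 v_peak=35/2 T=10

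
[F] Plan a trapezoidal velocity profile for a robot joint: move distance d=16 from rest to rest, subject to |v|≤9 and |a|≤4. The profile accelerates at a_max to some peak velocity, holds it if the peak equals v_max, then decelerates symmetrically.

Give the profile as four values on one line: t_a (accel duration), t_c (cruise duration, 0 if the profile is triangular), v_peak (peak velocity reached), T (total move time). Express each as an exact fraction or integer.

(v_max)²/a_max = 9²/4 = 81/4
16 < 81/4 ⇒ no cruise
v_peak = √(16·4) = √64 = 8
t_a = 8/4 = 2; t_c = 0
T = 2·2 = 4

t_a=2 t_c=0 v_peak=8 T=4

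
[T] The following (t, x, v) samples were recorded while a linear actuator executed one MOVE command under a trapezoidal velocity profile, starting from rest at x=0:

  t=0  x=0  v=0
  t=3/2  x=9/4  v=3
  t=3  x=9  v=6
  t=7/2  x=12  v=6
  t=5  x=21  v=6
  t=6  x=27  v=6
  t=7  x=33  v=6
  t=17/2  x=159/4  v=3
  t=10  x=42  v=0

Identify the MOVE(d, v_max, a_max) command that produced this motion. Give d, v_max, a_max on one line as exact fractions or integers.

d=42 v_max=6 a_max=2

final state: t=10, x=42, v=0 → d = 42
a_max = (3−0)/(3/2−0) = 2
max v = 6 over t∈[3,7] → v_max = 6
check: 6·(3+4) = 42 ✓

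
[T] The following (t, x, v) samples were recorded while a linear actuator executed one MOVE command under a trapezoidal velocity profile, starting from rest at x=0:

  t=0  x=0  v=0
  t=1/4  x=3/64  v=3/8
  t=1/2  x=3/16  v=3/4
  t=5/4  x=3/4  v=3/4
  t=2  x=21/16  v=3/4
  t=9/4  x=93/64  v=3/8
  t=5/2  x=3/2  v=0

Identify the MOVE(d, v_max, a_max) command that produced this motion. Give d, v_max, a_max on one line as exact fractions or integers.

final state: t=5/2, x=3/2, v=0 → d = 3/2
a_max = (3/8−0)/(1/4−0) = 3/2
max v = 3/4 over t∈[1/2,2] → v_max = 3/4
check: 3/4·(1/2+3/2) = 3/2 ✓

d=3/2 v_max=3/4 a_max=3/2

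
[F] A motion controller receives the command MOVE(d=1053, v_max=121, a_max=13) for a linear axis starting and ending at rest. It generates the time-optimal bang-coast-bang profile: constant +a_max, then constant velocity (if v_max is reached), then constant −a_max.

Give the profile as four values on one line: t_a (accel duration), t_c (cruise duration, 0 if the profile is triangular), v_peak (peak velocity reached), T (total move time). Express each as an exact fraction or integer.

v_max²/a_max = 121²/13 = 14641/13
1053 < 14641/13 → triangular
v_peak = √(1053·13) = √13689 = 117
t_a = 117/13 = 9; t_c = 0
T = 2·9 = 18

t_a=9 t_c=0 v_peak=117 T=18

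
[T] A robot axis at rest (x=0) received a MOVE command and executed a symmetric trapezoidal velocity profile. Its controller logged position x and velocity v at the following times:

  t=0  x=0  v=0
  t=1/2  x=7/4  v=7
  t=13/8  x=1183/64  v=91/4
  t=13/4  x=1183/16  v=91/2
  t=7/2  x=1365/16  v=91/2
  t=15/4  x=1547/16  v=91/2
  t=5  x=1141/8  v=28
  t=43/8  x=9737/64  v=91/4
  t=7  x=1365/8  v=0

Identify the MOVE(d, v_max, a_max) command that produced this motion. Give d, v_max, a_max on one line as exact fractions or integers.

final state: t=7, x=1365/8, v=0 → d = 1365/8
a_max = (7−0)/(1/2−0) = 14
max v = 91/2 over t∈[13/4,15/4] → v_max = 91/2
check: 91/2·(13/4+1/2) = 1365/8 ✓

d=1365/8 v_max=91/2 a_max=14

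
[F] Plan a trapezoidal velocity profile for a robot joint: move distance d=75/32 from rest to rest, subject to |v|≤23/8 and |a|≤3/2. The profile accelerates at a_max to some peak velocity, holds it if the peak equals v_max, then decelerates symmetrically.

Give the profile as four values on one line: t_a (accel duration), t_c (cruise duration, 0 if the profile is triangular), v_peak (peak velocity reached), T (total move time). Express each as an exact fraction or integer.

v_max²/a_max = (23/8)²/(3/2) = 529/96
75/32 < 529/96 → triangular
v_peak = √(75/32·3/2) = √(225/64) = 15/8
t_a = (15/8)/(3/2) = 5/4; t_c = 0
T = 2·5/4 = 5/2

t_a=5/4 t_c=0 v_peak=15/8 T=5/2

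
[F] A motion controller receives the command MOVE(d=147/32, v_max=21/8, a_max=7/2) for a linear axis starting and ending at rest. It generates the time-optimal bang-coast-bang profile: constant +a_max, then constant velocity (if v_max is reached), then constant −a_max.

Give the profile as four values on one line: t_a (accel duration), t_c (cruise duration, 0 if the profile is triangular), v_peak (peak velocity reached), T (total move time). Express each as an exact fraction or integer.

t_a=3/4 t_c=1 v_peak=21/8 T=5/2

(v_max)²/a_max = (21/8)²/(7/2) = 63/32
147/32 ≥ 63/32 so v_max reached
t_a = (21/8)/(7/2) = 3/4; v_peak = 21/8
d_cruise = 147/32 − 63/32 = 21/8; t_c = (21/8)/(21/8) = 1
T = 2·3/4 + 1 = 5/2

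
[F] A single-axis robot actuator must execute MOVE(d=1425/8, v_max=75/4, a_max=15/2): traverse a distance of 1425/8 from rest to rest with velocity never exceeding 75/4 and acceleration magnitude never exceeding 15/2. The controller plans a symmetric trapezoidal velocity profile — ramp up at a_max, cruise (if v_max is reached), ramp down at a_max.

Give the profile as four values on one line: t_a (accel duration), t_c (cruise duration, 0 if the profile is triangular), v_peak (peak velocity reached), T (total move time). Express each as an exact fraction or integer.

(v_max)²/a_max = (75/4)²/(15/2) = 375/8
1425/8 ≥ 375/8 so v_max reached
t_a = (75/4)/(15/2) = 5/2; v_peak = 75/4
d_cruise = 1425/8 − 375/8 = 525/4; t_c = (525/4)/(75/4) = 7
T = 2·5/2 + 7 = 12

t_a=5/2 t_c=7 v_peak=75/4 T=12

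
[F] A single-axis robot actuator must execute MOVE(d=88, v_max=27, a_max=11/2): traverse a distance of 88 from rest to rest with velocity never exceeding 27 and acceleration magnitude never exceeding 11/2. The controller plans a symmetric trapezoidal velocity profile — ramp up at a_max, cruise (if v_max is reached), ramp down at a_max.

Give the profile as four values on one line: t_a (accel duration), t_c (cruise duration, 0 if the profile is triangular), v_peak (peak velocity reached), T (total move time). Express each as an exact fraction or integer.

(v_max)²/a_max = 27²/(11/2) = 1458/11
88 < 1458/11 ⇒ no cruise
v_peak = √(88·11/2) = √484 = 22
t_a = 22/(11/2) = 4; t_c = 0
T = 2·4 = 8

t_a=4 t_c=0 v_peak=22 T=8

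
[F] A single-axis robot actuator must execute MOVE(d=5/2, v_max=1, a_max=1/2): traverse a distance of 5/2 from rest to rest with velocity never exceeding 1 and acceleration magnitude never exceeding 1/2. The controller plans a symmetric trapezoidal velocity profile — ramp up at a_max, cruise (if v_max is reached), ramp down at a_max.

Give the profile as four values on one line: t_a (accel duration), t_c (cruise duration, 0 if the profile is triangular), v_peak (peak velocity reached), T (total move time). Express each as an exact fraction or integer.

vₘ²/aₘ = 1²/(1/2) = 2
5/2 ≥ 2 ⇒ cruise phase
t_a = 1/(1/2) = 2; v_peak = 1
d_cruise = 5/2 − 2 = 1/2; t_c = (1/2)/1 = 1/2
T = 2·2 + 1/2 = 9/2

t_a=2 t_c=1/2 v_peak=1 T=9/2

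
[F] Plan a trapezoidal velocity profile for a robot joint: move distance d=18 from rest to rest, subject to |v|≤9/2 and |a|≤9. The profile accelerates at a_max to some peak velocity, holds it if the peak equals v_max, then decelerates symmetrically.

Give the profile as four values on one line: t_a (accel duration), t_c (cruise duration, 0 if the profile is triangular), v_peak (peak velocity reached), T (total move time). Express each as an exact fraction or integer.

v_max²/a_max = (9/2)²/9 = 9/4
18 ≥ 9/4 ⇒ cruise phase
t_a = (9/2)/9 = 1/2; v_peak = 9/2
d_cruise = 18 − 9/4 = 63/4; t_c = (63/4)/(9/2) = 7/2
T = 2·1/2 + 7/2 = 9/2

t_a=1/2 t_c=7/2 v_peak=9/2 T=9/2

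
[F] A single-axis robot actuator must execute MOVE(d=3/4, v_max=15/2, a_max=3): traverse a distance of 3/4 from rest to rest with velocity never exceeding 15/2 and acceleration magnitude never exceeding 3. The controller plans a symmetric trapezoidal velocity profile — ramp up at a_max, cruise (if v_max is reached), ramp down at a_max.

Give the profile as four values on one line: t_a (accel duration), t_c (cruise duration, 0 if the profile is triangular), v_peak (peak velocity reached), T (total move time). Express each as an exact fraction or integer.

v_max²/a_max = (15/2)²/3 = 75/4
3/4 < 75/4 ⇒ no cruise
v_peak = √(3/4·3) = √(9/4) = 3/2
t_a = (3/2)/3 = 1/2; t_c = 0
T = 2·1/2 = 1

t_a=1/2 t_c=0 v_peak=3/2 T=1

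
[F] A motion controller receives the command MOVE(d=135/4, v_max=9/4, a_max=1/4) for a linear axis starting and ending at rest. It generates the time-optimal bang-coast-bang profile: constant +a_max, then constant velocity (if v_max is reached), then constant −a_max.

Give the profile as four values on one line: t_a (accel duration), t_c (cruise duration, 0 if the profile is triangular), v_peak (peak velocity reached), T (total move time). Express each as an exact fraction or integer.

t_a=9 t_c=6 v_peak=9/4 T=24

vₘ²/aₘ = (9/4)²/(1/4) = 81/4
135/4 ≥ 81/4 ⇒ cruise phase
t_a = (9/4)/(1/4) = 9; v_peak = 9/4
d_cruise = 135/4 − 81/4 = 27/2; t_c = (27/2)/(9/4) = 6
T = 2·9 + 6 = 24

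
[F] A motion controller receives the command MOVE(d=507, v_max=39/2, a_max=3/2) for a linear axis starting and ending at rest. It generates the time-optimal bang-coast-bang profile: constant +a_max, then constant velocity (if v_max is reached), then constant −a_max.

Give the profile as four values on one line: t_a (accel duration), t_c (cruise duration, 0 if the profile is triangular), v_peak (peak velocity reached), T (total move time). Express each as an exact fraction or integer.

t_a=13 t_c=13 v_peak=39/2 T=39

v_max²/a_max = (39/2)²/(3/2) = 507/2
507 ≥ 507/2 so v_max reached
t_a = (39/2)/(3/2) = 13; v_peak = 39/2
d_cruise = 507 − 507/2 = 507/2; t_c = (507/2)/(39/2) = 13
T = 2·13 + 13 = 39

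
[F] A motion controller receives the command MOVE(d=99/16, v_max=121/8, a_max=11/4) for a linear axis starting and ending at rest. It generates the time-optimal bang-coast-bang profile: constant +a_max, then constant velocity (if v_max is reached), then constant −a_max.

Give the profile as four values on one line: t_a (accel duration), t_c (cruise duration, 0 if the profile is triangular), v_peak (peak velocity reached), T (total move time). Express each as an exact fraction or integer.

v_max²/a_max = (121/8)²/(11/4) = 1331/16
99/16 < 1331/16 → triangular
v_peak = √(99/16·11/4) = √(1089/64) = 33/8
t_a = (33/8)/(11/4) = 3/2; t_c = 0
T = 2·3/2 = 3

t_a=3/2 t_c=0 v_peak=33/8 T=3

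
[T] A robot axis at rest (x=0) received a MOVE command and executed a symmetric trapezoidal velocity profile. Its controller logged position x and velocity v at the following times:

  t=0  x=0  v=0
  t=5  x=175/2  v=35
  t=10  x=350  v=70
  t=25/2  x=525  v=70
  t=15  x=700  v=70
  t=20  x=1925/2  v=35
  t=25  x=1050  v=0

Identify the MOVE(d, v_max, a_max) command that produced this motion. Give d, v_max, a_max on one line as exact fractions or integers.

d=1050 v_max=70 a_max=7

final state: t=25, x=1050, v=0 → d = 1050
a_max = (35−0)/(5−0) = 7
max v = 70 over t∈[10,15] → v_max = 70
check: 70·(10+5) = 1050 ✓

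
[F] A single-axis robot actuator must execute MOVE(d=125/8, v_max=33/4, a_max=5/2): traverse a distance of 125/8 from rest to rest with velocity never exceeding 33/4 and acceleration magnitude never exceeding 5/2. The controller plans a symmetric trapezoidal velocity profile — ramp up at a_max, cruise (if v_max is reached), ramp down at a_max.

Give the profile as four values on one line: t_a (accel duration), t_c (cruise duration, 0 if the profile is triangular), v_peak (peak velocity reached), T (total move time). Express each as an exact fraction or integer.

vₘ²/aₘ = (33/4)²/(5/2) = 1089/40
125/8 < 1089/40 ⇒ no cruise
v_peak = √(125/8·5/2) = √(625/16) = 25/4
t_a = (25/4)/(5/2) = 5/2; t_c = 0
T = 2·5/2 = 5

t_a=5/2 t_c=0 v_peak=25/4 T=5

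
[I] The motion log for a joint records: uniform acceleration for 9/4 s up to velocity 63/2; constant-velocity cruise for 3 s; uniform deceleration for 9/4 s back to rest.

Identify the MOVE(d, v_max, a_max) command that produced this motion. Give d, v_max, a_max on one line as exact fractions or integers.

d=1323/8 v_max=63/2 a_max=14

a_max = (63/2)/(9/4) = 14
d_a = ½·63/2·9/4 = 567/16; d_c = 63/2·3 = 189/2
d = 2·567/16 + 189/2 = 1323/8
t_c = 3 > 0 ⇒ limit active, v_max = 63/2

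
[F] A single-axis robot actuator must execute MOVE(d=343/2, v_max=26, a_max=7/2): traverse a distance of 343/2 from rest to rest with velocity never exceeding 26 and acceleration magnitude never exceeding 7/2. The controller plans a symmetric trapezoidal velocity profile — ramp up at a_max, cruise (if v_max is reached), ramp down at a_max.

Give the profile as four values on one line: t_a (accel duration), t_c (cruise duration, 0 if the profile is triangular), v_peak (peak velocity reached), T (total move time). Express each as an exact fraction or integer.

vₘ²/aₘ = 26²/(7/2) = 1352/7
343/2 < 1352/7 ⇒ no cruise
v_peak = √(343/2·7/2) = √(2401/4) = 49/2
t_a = (49/2)/(7/2) = 7; t_c = 0
T = 2·7 = 14

t_a=7 t_c=0 v_peak=49/2 T=14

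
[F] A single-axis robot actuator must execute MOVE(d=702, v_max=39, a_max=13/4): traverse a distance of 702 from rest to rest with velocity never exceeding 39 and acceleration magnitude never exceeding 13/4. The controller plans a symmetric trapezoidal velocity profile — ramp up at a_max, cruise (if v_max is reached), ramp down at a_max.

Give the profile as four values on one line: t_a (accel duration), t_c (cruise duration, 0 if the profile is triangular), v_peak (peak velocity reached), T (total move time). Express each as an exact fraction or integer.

v_max²/a_max = 39²/(13/4) = 468
702 ≥ 468 ⇒ cruise phase
t_a = 39/(13/4) = 12; v_peak = 39
d_cruise = 702 − 468 = 234; t_c = 234/39 = 6
T = 2·12 + 6 = 30

t_a=12 t_c=6 v_peak=39 T=30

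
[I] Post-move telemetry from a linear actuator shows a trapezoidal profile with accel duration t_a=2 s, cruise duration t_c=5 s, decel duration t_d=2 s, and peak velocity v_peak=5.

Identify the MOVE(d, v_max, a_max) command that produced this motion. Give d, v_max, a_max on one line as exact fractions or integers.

d=35 v_max=5 a_max=5/2

a_max = 5/2
d_a = ½·5·2 = 5; d_c = 5·5 = 25
d = 2·5 + 25 = 35
t_c = 5 > 0 ⇒ limit active, v_max = 5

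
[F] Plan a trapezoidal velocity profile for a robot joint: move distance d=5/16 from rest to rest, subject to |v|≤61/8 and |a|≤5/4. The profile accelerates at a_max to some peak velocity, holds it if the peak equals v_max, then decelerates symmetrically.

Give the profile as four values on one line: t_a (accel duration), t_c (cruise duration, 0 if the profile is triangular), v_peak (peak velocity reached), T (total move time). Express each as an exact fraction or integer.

(v_max)²/a_max = (61/8)²/(5/4) = 3721/80
5/16 < 3721/80 ⇒ no cruise
v_peak = √(5/16·5/4) = √(25/64) = 5/8
t_a = (5/8)/(5/4) = 1/2; t_c = 0
T = 2·1/2 = 1

t_a=1/2 t_c=0 v_peak=5/8 T=1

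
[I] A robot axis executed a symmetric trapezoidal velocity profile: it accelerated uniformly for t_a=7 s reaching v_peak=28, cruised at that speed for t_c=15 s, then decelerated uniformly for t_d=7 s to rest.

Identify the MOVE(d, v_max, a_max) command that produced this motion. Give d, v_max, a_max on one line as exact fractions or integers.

d=616 v_max=28 a_max=4

a_max = 28/7 = 4
d_a = ½·28·7 = 98; d_c = 28·15 = 420
d = 2·98 + 420 = 616
t_c = 15 > 0 ⇒ limit active, v_max = 28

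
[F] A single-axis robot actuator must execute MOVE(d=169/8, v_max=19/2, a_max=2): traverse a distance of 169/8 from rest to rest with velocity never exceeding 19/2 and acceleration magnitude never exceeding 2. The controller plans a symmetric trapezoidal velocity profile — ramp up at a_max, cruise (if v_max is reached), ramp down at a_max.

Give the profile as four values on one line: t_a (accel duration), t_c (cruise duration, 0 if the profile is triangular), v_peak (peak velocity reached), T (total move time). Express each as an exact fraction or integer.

(v_max)²/a_max = (19/2)²/2 = 361/8
169/8 < 361/8 → triangular
v_peak = √(169/8·2) = √(169/4) = 13/2
t_a = (13/2)/2 = 13/4; t_c = 0
T = 2·13/4 = 13/2

t_a=13/4 t_c=0 v_peak=13/2 T=13/2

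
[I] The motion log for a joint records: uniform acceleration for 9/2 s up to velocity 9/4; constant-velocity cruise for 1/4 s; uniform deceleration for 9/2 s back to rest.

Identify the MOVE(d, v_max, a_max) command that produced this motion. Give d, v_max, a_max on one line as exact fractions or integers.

a_max = (9/4)/(9/2) = 1/2
d_a = ½·9/4·9/2 = 81/16; d_c = 9/4·1/4 = 9/16
d = 2·81/16 + 9/16 = 171/16
t_c = 1/4 > 0 ⇒ limit active, v_max = 9/4

d=171/16 v_max=9/4 a_max=1/2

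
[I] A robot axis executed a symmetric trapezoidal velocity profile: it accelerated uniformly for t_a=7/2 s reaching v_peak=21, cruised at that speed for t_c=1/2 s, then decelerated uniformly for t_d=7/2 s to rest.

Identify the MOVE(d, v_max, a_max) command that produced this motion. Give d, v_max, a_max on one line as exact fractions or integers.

a_max = 21/(7/2) = 6
d_a = ½·21·7/2 = 147/4; d_c = 21·1/2 = 21/2
d = 2·147/4 + 21/2 = 84
t_c = 1/2 > 0 so v_max = 21

d=84 v_max=21 a_max=6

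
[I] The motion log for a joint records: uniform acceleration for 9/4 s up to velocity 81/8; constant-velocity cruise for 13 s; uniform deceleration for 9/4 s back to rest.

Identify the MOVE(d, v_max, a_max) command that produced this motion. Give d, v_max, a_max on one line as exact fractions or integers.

a_max = (81/8)/(9/4) = 9/2
d_a = ½·81/8·9/4 = 729/64; d_c = 81/8·13 = 1053/8
d = 2·729/64 + 1053/8 = 4941/32
t_c = 13 > 0 so v_max = 81/8

d=4941/32 v_max=81/8 a_max=9/2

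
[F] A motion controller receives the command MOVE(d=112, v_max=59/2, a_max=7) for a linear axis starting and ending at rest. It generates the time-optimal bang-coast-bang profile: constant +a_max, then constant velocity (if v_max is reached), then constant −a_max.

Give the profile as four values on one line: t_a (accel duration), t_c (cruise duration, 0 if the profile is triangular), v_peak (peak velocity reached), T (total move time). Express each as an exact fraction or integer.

t_a=4 t_c=0 v_peak=28 T=8

vₘ²/aₘ = (59/2)²/7 = 3481/28
112 < 3481/28 → triangular
v_peak = √(112·7) = √784 = 28
t_a = 28/7 = 4; t_c = 0
T = 2·4 = 8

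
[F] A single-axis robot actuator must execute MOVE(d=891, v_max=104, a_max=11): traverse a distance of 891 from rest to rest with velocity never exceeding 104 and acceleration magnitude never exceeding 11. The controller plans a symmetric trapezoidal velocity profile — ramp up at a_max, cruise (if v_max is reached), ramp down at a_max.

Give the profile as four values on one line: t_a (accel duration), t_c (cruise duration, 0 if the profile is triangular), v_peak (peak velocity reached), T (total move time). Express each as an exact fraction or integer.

v_max²/a_max = 104²/11 = 10816/11
891 < 10816/11 ⇒ no cruise
v_peak = √(891·11) = √9801 = 99
t_a = 99/11 = 9; t_c = 0
T = 2·9 = 18

t_a=9 t_c=0 v_peak=99 T=18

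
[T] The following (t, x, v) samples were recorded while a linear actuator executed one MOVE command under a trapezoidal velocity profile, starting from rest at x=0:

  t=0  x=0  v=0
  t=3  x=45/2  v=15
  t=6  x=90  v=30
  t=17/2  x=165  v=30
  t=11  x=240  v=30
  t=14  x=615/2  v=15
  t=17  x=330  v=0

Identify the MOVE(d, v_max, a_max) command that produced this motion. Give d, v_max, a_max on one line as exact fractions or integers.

final state: t=17, x=330, v=0 → d = 330
a_max = (15−0)/(3−0) = 5
max v = 30 over t∈[6,11] → v_max = 30
check: 30·(6+5) = 330 ✓

d=330 v_max=30 a_max=5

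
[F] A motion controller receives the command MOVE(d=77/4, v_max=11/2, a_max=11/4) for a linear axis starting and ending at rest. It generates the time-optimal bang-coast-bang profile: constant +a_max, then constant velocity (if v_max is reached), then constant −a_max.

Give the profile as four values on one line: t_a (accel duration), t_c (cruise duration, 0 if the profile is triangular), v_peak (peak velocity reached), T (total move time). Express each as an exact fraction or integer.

vₘ²/aₘ = (11/2)²/(11/4) = 11
77/4 ≥ 11 so v_max reached
t_a = (11/2)/(11/4) = 2; v_peak = 11/2
d_cruise = 77/4 − 11 = 33/4; t_c = (33/4)/(11/2) = 3/2
T = 2·2 + 3/2 = 11/2

t_a=2 t_c=3/2 v_peak=11/2 T=11/2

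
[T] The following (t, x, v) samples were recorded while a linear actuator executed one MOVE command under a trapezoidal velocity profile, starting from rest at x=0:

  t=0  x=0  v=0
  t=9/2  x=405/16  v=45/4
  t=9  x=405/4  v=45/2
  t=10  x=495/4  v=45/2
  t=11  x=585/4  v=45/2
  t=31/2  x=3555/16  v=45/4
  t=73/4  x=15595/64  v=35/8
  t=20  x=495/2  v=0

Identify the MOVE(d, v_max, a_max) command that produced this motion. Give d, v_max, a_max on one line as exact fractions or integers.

d=495/2 v_max=45/2 a_max=5/2

final state: t=20, x=495/2, v=0 → d = 495/2
a_max = (45/4−0)/(9/2−0) = 5/2
max v = 45/2 over t∈[9,11] → v_max = 45/2
check: 45/2·(9+2) = 495/2 ✓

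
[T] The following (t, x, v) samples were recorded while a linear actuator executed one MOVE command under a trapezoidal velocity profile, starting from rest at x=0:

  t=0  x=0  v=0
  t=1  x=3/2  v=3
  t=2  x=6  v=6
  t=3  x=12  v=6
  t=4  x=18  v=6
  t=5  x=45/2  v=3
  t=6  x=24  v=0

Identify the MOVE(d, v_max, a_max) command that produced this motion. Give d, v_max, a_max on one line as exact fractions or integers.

final state: t=6, x=24, v=0 → d = 24
a_max = (3−0)/(1−0) = 3
max v = 6 over t∈[2,4] → v_max = 6
check: 6·(2+2) = 24 ✓

d=24 v_max=6 a_max=3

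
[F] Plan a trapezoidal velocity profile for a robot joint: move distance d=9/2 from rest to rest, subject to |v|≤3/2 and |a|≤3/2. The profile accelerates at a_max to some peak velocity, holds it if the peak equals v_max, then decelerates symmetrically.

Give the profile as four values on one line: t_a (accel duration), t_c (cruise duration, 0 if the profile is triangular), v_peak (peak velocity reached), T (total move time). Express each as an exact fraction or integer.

t_a=1 t_c=2 v_peak=3/2 T=4

v_max²/a_max = (3/2)²/(3/2) = 3/2
9/2 ≥ 3/2 so v_max reached
t_a = (3/2)/(3/2) = 1; v_peak = 3/2
d_cruise = 9/2 − 3/2 = 3; t_c = 3/(3/2) = 2
T = 2·1 + 2 = 4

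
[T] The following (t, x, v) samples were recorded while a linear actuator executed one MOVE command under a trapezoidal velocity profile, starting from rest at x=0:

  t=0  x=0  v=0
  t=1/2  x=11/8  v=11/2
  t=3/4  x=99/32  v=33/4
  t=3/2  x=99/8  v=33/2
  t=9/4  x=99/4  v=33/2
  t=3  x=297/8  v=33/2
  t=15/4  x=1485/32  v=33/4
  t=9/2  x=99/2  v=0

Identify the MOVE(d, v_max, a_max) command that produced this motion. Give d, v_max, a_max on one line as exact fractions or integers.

final state: t=9/2, x=99/2, v=0 → d = 99/2
a_max = (11/2−0)/(1/2−0) = 11
max v = 33/2 over t∈[3/2,3] → v_max = 33/2
check: 33/2·(3/2+3/2) = 99/2 ✓

d=99/2 v_max=33/2 a_max=11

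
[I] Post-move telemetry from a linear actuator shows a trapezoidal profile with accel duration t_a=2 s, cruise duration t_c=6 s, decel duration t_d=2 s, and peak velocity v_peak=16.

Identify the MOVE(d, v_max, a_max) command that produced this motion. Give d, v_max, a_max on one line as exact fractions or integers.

a_max = 16/2 = 8
d_a = ½·16·2 = 16; d_c = 16·6 = 96
d = 2·16 + 96 = 128
t_c = 6 > 0 so v_max = 16

d=128 v_max=16 a_max=8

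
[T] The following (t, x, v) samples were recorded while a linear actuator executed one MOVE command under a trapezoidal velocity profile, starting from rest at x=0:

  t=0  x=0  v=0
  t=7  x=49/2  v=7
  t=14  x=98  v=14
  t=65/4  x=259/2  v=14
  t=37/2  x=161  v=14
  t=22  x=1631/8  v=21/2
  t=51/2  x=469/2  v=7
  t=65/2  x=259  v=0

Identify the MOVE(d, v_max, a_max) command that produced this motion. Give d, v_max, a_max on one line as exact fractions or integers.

d=259 v_max=14 a_max=1

final state: t=65/2, x=259, v=0 → d = 259
a_max = (7−0)/(7−0) = 1
max v = 14 over t∈[14,37/2] → v_max = 14
check: 14·(14+9/2) = 259 ✓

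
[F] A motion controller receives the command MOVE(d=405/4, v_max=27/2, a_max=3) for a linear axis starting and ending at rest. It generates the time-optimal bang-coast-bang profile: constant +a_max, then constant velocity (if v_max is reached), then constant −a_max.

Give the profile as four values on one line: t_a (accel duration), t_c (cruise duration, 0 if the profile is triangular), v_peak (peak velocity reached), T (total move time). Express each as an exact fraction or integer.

(v_max)²/a_max = (27/2)²/3 = 243/4
405/4 ≥ 243/4 → trapezoidal
t_a = (27/2)/3 = 9/2; v_peak = 27/2
d_cruise = 405/4 − 243/4 = 81/2; t_c = (81/2)/(27/2) = 3
T = 2·9/2 + 3 = 12

t_a=9/2 t_c=3 v_peak=27/2 T=12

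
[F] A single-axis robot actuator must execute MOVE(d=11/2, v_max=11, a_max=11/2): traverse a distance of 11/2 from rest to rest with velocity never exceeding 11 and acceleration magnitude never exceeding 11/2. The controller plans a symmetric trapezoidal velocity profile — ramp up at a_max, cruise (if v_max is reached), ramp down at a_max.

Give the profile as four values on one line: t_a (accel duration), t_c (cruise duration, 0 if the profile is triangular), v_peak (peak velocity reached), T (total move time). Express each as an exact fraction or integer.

(v_max)²/a_max = 11²/(11/2) = 22
11/2 < 22 → triangular
v_peak = √(11/2·11/2) = √(121/4) = 11/2
t_a = (11/2)/(11/2) = 1; t_c = 0
T = 2·1 = 2

t_a=1 t_c=0 v_peak=11/2 T=2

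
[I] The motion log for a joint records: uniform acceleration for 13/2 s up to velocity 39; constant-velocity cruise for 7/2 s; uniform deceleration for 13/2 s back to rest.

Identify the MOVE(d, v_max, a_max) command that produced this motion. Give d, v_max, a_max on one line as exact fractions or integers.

a_max = 39/(13/2) = 6
d_a = ½·39·13/2 = 507/4; d_c = 39·7/2 = 273/2
d = 2·507/4 + 273/2 = 390
t_c = 7/2 > 0 → v_max = v_peak = 39

d=390 v_max=39 a_max=6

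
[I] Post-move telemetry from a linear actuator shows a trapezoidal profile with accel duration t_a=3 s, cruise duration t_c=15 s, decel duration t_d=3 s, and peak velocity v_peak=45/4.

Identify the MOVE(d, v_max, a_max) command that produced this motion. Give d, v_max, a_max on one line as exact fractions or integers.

a_max = (45/4)/3 = 15/4
d_a = ½·45/4·3 = 135/8; d_c = 45/4·15 = 675/4
d = 2·135/8 + 675/4 = 405/2
t_c = 15 > 0 ⇒ limit active, v_max = 45/4

d=405/2 v_max=45/4 a_max=15/4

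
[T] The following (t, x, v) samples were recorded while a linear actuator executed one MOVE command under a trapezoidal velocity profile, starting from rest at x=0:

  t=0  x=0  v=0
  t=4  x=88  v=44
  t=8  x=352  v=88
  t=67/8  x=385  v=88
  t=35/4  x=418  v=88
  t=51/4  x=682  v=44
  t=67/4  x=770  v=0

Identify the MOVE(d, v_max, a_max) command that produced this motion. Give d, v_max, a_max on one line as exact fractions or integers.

d=770 v_max=88 a_max=11

final state: t=67/4, x=770, v=0 → d = 770
a_max = (44−0)/(4−0) = 11
max v = 88 over t∈[8,35/4] → v_max = 88
check: 88·(8+3/4) = 770 ✓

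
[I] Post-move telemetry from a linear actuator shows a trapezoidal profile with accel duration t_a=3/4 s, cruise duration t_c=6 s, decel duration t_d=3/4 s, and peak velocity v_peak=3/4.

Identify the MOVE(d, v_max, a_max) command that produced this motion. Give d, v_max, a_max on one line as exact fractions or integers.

d=81/16 v_max=3/4 a_max=1

a_max = (3/4)/(3/4) = 1
d_a = ½·3/4·3/4 = 9/32; d_c = 3/4·6 = 9/2
d = 2·9/32 + 9/2 = 81/16
t_c = 6 > 0 → v_max = v_peak = 3/4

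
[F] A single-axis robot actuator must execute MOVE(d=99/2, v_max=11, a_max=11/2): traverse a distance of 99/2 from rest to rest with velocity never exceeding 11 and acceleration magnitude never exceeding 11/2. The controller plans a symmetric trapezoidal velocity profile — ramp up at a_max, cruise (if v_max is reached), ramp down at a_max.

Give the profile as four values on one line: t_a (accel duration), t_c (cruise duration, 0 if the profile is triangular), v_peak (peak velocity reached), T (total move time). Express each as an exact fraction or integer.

(v_max)²/a_max = 11²/(11/2) = 22
99/2 ≥ 22 ⇒ cruise phase
t_a = 11/(11/2) = 2; v_peak = 11
d_cruise = 99/2 − 22 = 55/2; t_c = (55/2)/11 = 5/2
T = 2·2 + 5/2 = 13/2

t_a=2 t_c=5/2 v_peak=11 T=13/2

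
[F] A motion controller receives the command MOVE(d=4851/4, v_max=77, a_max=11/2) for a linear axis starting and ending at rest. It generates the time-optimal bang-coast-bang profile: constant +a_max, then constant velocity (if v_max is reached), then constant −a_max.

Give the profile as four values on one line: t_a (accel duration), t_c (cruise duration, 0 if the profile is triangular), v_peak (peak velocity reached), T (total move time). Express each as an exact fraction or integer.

(v_max)²/a_max = 77²/(11/2) = 1078
4851/4 ≥ 1078 → trapezoidal
t_a = 77/(11/2) = 14; v_peak = 77
d_cruise = 4851/4 − 1078 = 539/4; t_c = (539/4)/77 = 7/4
T = 2·14 + 7/4 = 119/4

t_a=14 t_c=7/4 v_peak=77 T=119/4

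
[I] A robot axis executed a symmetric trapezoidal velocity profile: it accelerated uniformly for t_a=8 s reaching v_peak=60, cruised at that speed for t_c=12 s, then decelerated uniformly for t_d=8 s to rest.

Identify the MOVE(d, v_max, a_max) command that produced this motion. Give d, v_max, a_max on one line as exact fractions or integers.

a_max = 60/8 = 15/2
d_a = ½·60·8 = 240; d_c = 60·12 = 720
d = 2·240 + 720 = 1200
t_c = 12 > 0 ⇒ limit active, v_max = 60

d=1200 v_max=60 a_max=15/2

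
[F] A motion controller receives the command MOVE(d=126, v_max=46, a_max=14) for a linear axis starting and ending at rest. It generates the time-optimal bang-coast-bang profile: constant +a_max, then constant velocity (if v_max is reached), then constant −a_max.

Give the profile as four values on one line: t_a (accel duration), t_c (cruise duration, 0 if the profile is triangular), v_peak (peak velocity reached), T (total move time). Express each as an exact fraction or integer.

v_max²/a_max = 46²/14 = 1058/7
126 < 1058/7 so t_c = 0
v_peak = √(126·14) = √1764 = 42
t_a = 42/14 = 3; t_c = 0
T = 2·3 = 6

t_a=3 t_c=0 v_peak=42 T=6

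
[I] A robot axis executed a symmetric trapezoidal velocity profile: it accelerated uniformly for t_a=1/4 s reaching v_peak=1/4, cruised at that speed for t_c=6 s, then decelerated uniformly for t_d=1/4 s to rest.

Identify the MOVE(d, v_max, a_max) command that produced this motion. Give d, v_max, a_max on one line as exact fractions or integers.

a_max = (1/4)/(1/4) = 1
d_a = ½·1/4·1/4 = 1/32; d_c = 1/4·6 = 3/2
d = 2·1/32 + 3/2 = 25/16
t_c = 6 > 0 → v_max = v_peak = 1/4

d=25/16 v_max=1/4 a_max=1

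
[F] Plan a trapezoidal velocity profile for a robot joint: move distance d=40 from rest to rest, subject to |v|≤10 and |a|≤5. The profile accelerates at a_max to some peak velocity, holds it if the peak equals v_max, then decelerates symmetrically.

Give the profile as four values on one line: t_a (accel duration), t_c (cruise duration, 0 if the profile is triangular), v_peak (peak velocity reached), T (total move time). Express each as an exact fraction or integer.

t_a=2 t_c=2 v_peak=10 T=6

vₘ²/aₘ = 10²/5 = 20
40 ≥ 20 so v_max reached
t_a = 10/5 = 2; v_peak = 10
d_cruise = 40 − 20 = 20; t_c = 20/10 = 2
T = 2·2 + 2 = 6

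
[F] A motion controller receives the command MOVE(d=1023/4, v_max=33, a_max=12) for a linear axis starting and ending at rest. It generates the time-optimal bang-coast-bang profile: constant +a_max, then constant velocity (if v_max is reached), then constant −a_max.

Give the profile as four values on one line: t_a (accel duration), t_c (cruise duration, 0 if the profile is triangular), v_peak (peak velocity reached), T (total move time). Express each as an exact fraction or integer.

v_max²/a_max = 33²/12 = 363/4
1023/4 ≥ 363/4 → trapezoidal
t_a = 33/12 = 11/4; v_peak = 33
d_cruise = 1023/4 − 363/4 = 165; t_c = 165/33 = 5
T = 2·11/4 + 5 = 21/2

t_a=11/4 t_c=5 v_peak=33 T=21/2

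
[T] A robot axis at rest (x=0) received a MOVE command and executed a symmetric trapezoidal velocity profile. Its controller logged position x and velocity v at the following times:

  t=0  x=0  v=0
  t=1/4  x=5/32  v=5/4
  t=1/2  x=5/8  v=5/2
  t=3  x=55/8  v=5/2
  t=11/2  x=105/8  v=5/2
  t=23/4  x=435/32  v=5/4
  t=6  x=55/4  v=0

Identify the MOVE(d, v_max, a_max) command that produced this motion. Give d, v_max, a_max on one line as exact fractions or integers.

d=55/4 v_max=5/2 a_max=5

final state: t=6, x=55/4, v=0 → d = 55/4
a_max = (5/4−0)/(1/4−0) = 5
max v = 5/2 over t∈[1/2,11/2] → v_max = 5/2
check: 5/2·(1/2+5) = 55/4 ✓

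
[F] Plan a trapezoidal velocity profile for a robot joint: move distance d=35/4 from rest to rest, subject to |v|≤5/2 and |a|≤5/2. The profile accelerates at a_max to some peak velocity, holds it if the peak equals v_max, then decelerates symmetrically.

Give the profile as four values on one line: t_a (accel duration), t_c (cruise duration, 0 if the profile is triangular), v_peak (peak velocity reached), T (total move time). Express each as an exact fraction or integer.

t_a=1 t_c=5/2 v_peak=5/2 T=9/2

v_max²/a_max = (5/2)²/(5/2) = 5/2
35/4 ≥ 5/2 → trapezoidal
t_a = (5/2)/(5/2) = 1; v_peak = 5/2
d_cruise = 35/4 − 5/2 = 25/4; t_c = (25/4)/(5/2) = 5/2
T = 2·1 + 5/2 = 9/2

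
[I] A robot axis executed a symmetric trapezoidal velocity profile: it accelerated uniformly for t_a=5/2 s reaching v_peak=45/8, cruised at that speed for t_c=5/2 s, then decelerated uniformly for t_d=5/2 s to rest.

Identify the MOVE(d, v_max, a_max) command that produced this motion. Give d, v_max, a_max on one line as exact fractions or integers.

a_max = (45/8)/(5/2) = 9/4
d_a = ½·45/8·5/2 = 225/32; d_c = 45/8·5/2 = 225/16
d = 2·225/32 + 225/16 = 225/8
t_c = 5/2 > 0 ⇒ limit active, v_max = 45/8

d=225/8 v_max=45/8 a_max=9/4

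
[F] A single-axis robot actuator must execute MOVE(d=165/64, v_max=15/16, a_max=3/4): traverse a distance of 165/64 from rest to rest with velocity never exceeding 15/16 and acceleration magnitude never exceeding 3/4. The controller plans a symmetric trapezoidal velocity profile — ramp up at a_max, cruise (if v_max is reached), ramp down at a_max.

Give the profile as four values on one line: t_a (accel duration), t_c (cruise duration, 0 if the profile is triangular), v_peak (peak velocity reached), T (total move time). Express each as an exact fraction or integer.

vₘ²/aₘ = (15/16)²/(3/4) = 75/64
165/64 ≥ 75/64 so v_max reached
t_a = (15/16)/(3/4) = 5/4; v_peak = 15/16
d_cruise = 165/64 − 75/64 = 45/32; t_c = (45/32)/(15/16) = 3/2
T = 2·5/4 + 3/2 = 4

t_a=5/4 t_c=3/2 v_peak=15/16 T=4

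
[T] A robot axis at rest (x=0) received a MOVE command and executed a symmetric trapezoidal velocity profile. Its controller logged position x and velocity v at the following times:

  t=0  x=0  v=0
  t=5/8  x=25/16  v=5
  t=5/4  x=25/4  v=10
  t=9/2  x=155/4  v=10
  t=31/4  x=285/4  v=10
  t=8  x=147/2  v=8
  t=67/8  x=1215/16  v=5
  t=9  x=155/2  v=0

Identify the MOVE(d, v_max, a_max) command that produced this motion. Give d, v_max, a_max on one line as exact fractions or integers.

final state: t=9, x=155/2, v=0 → d = 155/2
a_max = (5−0)/(5/8−0) = 8
max v = 10 over t∈[5/4,31/4] → v_max = 10
check: 10·(5/4+13/2) = 155/2 ✓

d=155/2 v_max=10 a_max=8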